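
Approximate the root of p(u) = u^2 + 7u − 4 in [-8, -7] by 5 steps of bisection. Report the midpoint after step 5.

u = -7.5 gives p = -0.25, negative; keep [-8, -7.5]
u = -7.75 gives p = 1.8125, positive; keep [-7.75, -7.5]
u = -7.625 gives p = 0.765625, positive; keep [-7.625, -7.5]
u = -7.5625 gives p = 0.2539, positive; keep [-7.5625, -7.5]
u = -7.53125 gives p = 0.001, positive; keep [-7.53125, -7.5]

-7.53125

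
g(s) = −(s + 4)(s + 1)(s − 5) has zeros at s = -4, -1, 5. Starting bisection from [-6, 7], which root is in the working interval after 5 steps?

5

midpoint 0.5: g = 30.375 > 0 → [0.5, 7]
midpoint 3.75: g = 46.015625 > 0 → [3.75, 7]
midpoint 5.375: g = -22.412109 < 0 → [3.75, 5.375]
midpoint 4.5625: g = 20.8376 > 0 → [4.5625, 5.375]
midpoint 4.96875: g = 1.6729 > 0 → [4.96875, 5.375]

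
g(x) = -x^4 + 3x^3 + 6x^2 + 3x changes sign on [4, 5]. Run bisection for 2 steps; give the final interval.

midpoint 4.5: g = -1.6875 < 0 → [4, 4.5]
midpoint 4.25: g = 25.167969 > 0 → [4.25, 4.5]

[4.25, 4.5]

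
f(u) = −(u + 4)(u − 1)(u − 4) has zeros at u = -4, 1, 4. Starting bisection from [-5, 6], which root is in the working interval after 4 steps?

-4

u = 0.5 gives f = -7.875, negative; keep [-5, 0.5]
u = -2.25 gives f = -35.546875, negative; keep [-5, -2.25]
u = -3.625 gives f = -13.224609, negative; keep [-5, -3.625]
u = -4.3125 gives f = 13.8, positive; keep [-4.3125, -3.625]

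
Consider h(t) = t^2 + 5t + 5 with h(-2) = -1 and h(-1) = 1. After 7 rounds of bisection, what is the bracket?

h(-1.5) = -0.25 < 0, so the root lies in [-1.5, -1]
h(-1.25) = 0.3125 > 0, so the root lies in [-1.5, -1.25]
h(-1.375) = 0.015625 > 0, so the root lies in [-1.5, -1.375]
h(-1.4375) = -0.1211 < 0, so the root lies in [-1.4375, -1.375]
h(-1.40625) = -0.0537 < 0, so the root lies in [-1.40625, -1.375]
h(-1.390625) = -0.0193 < 0, so the root lies in [-1.390625, -1.375]
h(-1.3828125) = -0.0019 < 0, so the root lies in [-1.3828125, -1.375]

[-1.3828125, -1.375]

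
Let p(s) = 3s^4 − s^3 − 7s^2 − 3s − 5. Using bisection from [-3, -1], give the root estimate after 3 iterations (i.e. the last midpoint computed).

m = -2, p(m) = 29 (+); new bracket [-2, -1]
m = -1.5, p(m) = 2.3125 (+); new bracket [-1.5, -1]
m = -1.25, p(m) = -2.910156 (−); new bracket [-1.5, -1.25]

-1.25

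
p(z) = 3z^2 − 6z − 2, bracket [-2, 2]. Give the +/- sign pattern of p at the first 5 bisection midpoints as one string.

-++-+

z = 0 gives p = -2, negative; keep [-2, 0]
z = -1 gives p = 7, positive; keep [-1, 0]
z = -0.5 gives p = 1.75, positive; keep [-0.5, 0]
z = -0.25 gives p = -0.3125, negative; keep [-0.5, -0.25]
z = -0.375 gives p = 0.6719, positive; keep [-0.375, -0.25]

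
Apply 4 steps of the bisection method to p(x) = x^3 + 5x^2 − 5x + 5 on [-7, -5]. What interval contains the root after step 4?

x = -6 gives p = -1, negative; keep [-6, -5]
x = -5.5 gives p = 17.375, positive; keep [-6, -5.5]
x = -5.75 gives p = 8.953125, positive; keep [-6, -5.75]
x = -5.875 gives p = 4.1738, positive; keep [-6, -5.875]

[-6, -5.875]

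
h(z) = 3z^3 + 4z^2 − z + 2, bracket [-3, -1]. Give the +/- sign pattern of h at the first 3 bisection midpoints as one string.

midpoint -2: h = -4 < 0 → [-2, -1]
midpoint -1.5: h = 2.375 > 0 → [-2, -1.5]
midpoint -1.75: h = -0.078125 < 0 → [-1.75, -1.5]

-+-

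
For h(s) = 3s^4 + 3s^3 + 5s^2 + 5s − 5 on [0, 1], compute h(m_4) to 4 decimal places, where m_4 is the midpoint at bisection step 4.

m = 0.5, h(m) = -0.6875 (−); new bracket [0.5, 1]
m = 0.75, h(m) = 3.777344 (+); new bracket [0.5, 0.75]
m = 0.625, h(m) = 1.268311 (+); new bracket [0.5, 0.625]
m = 0.5625, h(m) = 0.2288 (+); new bracket [0.5, 0.5625]

0.2288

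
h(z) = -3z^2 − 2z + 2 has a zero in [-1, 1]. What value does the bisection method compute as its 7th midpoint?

0.546875

h(0) = 2 > 0, so the root lies in [0, 1]
h(0.5) = 0.25 > 0, so the root lies in [0.5, 1]
h(0.75) = -1.1875 < 0, so the root lies in [0.5, 0.75]
h(0.625) = -0.4219 < 0, so the root lies in [0.5, 0.625]
h(0.5625) = -0.0742 < 0, so the root lies in [0.5, 0.5625]
h(0.53125) = 0.0908 > 0, so the root lies in [0.53125, 0.5625]
h(0.546875) = 0.009 > 0, so the root lies in [0.546875, 0.5625]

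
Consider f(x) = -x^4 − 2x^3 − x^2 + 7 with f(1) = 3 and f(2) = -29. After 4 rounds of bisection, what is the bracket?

[1.1875, 1.25]

m = 1.5, f(m) = -7.0625 (−); new bracket [1, 1.5]
m = 1.25, f(m) = -0.910156 (−); new bracket [1, 1.25]
m = 1.125, f(m) = 1.284912 (+); new bracket [1.125, 1.25]
m = 1.1875, f(m) = 0.2522 (+); new bracket [1.1875, 1.25]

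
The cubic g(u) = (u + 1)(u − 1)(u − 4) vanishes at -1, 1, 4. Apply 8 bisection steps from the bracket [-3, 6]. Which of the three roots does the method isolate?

midpoint 1.5: g = -3.125 < 0 → [1.5, 6]
midpoint 3.75: g = -3.265625 < 0 → [3.75, 6]
midpoint 4.875: g = 19.919922 > 0 → [3.75, 4.875]
midpoint 4.3125: g = 5.4993 > 0 → [3.75, 4.3125]
midpoint 4.03125: g = 0.4766 > 0 → [3.75, 4.03125]
midpoint 3.890625: g = -1.5462 < 0 → [3.890625, 4.03125]
midpoint 3.9609375: g = -0.5738 < 0 → [3.9609375, 4.03125]
midpoint 3.99609375: g = -0.0585 < 0 → [3.99609375, 4.03125]

4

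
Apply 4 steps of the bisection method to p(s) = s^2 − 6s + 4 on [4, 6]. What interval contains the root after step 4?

[5.125, 5.25]

p(5) = -1 < 0, so the root lies in [5, 6]
p(5.5) = 1.25 > 0, so the root lies in [5, 5.5]
p(5.25) = 0.0625 > 0, so the root lies in [5, 5.25]
p(5.125) = -0.4844 < 0, so the root lies in [5.125, 5.25]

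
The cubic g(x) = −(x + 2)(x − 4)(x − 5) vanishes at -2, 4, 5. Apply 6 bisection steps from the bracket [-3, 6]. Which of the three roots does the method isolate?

g(1.5) = -30.625 < 0, so the root lies in [-3, 1.5]
g(-0.75) = -34.140625 < 0, so the root lies in [-3, -0.75]
g(-1.875) = -5.048828 < 0, so the root lies in [-3, -1.875]
g(-2.4375) = 20.947 > 0, so the root lies in [-2.4375, -1.875]
g(-2.15625) = 6.8837 > 0, so the root lies in [-2.15625, -1.875]
g(-2.015625) = 0.6594 > 0, so the root lies in [-2.015625, -1.875]

-2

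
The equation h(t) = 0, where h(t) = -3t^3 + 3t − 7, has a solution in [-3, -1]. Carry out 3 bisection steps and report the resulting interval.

[-1.75, -1.5]

h(-2) = 11 > 0, so the root lies in [-2, -1]
h(-1.5) = -1.375 < 0, so the root lies in [-2, -1.5]
h(-1.75) = 3.828125 > 0, so the root lies in [-1.75, -1.5]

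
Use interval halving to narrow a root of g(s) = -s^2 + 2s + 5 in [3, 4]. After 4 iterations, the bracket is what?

[3.4375, 3.5]

midpoint 3.5: g = -0.25 < 0 → [3, 3.5]
midpoint 3.25: g = 0.9375 > 0 → [3.25, 3.5]
midpoint 3.375: g = 0.359375 > 0 → [3.375, 3.5]
midpoint 3.4375: g = 0.0586 > 0 → [3.4375, 3.5]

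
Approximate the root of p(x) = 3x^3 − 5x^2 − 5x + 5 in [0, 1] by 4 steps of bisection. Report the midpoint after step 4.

x = 0.5 gives p = 1.625, positive; keep [0.5, 1]
x = 0.75 gives p = -0.296875, negative; keep [0.5, 0.75]
x = 0.625 gives p = 0.654297, positive; keep [0.625, 0.75]
x = 0.6875 gives p = 0.1741, positive; keep [0.6875, 0.75]

0.6875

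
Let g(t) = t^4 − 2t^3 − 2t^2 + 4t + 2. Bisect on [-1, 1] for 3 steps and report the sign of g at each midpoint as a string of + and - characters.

+-+

t = 0 gives g = 2, positive; keep [-1, 0]
t = -0.5 gives g = -0.1875, negative; keep [-0.5, 0]
t = -0.25 gives g = 0.910156, positive; keep [-0.5, -0.25]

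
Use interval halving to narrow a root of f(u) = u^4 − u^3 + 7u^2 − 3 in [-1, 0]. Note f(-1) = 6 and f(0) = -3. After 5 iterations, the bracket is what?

m = -0.5, f(m) = -1.0625 (−); new bracket [-1, -0.5]
m = -0.75, f(m) = 1.675781 (+); new bracket [-0.75, -0.5]
m = -0.625, f(m) = 0.131104 (+); new bracket [-0.625, -0.5]
m = -0.5625, f(m) = -0.5071 (−); new bracket [-0.625, -0.5625]
m = -0.59375, f(m) = -0.1986 (−); new bracket [-0.625, -0.59375]

[-0.625, -0.59375]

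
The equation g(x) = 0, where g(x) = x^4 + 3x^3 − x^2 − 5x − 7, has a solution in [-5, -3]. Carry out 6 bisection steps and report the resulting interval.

g(-4) = 61 > 0, so the root lies in [-4, -3]
g(-3.5) = 19.6875 > 0, so the root lies in [-3.5, -3]
g(-3.25) = 7.269531 > 0, so the root lies in [-3.25, -3]
g(-3.125) = 2.6741 > 0, so the root lies in [-3.125, -3]
g(-3.0625) = 0.7288 > 0, so the root lies in [-3.0625, -3]
g(-3.03125) = -0.1618 < 0, so the root lies in [-3.0625, -3.03125]

[-3.0625, -3.03125]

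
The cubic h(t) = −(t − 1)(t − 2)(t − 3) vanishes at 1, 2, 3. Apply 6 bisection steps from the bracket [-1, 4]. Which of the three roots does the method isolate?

m = 1.5, h(m) = -0.375 (−); new bracket [-1, 1.5]
m = 0.25, h(m) = 3.609375 (+); new bracket [0.25, 1.5]
m = 0.875, h(m) = 0.298828 (+); new bracket [0.875, 1.5]
m = 1.1875, h(m) = -0.2761 (−); new bracket [0.875, 1.1875]
m = 1.03125, h(m) = -0.0596 (−); new bracket [0.875, 1.03125]
m = 0.953125, h(m) = 0.1004 (+); new bracket [0.953125, 1.03125]

1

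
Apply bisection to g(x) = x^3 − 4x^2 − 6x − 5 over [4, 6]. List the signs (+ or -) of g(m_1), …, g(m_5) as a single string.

-+-++

m = 5, g(m) = -10 (−); new bracket [5, 6]
m = 5.5, g(m) = 7.375 (+); new bracket [5, 5.5]
m = 5.25, g(m) = -2.046875 (−); new bracket [5.25, 5.5]
m = 5.375, g(m) = 2.4746 (+); new bracket [5.25, 5.375]
m = 5.3125, g(m) = 0.1672 (+); new bracket [5.25, 5.3125]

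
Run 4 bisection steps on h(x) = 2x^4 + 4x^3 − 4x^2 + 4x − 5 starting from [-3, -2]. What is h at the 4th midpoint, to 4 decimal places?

-3.7392

m = -2.5, h(m) = -24.375 (−); new bracket [-3, -2.5]
m = -2.75, h(m) = -15.054688 (−); new bracket [-3, -2.75]
m = -2.875, h(m) = -7.976074 (−); new bracket [-3, -2.875]
m = -2.9375, h(m) = -3.7392 (−); new bracket [-3, -2.9375]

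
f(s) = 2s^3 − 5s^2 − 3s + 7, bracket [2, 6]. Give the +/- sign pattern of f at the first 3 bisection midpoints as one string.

f(4) = 43 > 0, so the root lies in [2, 4]
f(3) = 7 > 0, so the root lies in [2, 3]
f(2.5) = -0.5 < 0, so the root lies in [2.5, 3]

++-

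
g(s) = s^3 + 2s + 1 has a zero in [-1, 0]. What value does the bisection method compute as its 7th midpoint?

m = -0.5, g(m) = -0.125 (−); new bracket [-0.5, 0]
m = -0.25, g(m) = 0.484375 (+); new bracket [-0.5, -0.25]
m = -0.375, g(m) = 0.197266 (+); new bracket [-0.5, -0.375]
m = -0.4375, g(m) = 0.0413 (+); new bracket [-0.5, -0.4375]
m = -0.46875, g(m) = -0.0405 (−); new bracket [-0.46875, -0.4375]
m = -0.453125, g(m) = 0.0007 (+); new bracket [-0.46875, -0.453125]
m = -0.4609375, g(m) = -0.0198 (−); new bracket [-0.4609375, -0.453125]

-0.4609375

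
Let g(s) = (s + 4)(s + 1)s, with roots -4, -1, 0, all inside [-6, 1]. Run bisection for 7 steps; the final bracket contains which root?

-4

midpoint -2.5: g = 5.625 > 0 → [-6, -2.5]
midpoint -4.25: g = -3.453125 < 0 → [-4.25, -2.5]
midpoint -3.375: g = 5.009766 > 0 → [-4.25, -3.375]
midpoint -3.8125: g = 2.0105 > 0 → [-4.25, -3.8125]
midpoint -4.03125: g = -0.3819 < 0 → [-4.03125, -3.8125]
midpoint -3.921875: g = 0.8953 > 0 → [-4.03125, -3.921875]
midpoint -3.9765625: g = 0.2774 > 0 → [-4.03125, -3.9765625]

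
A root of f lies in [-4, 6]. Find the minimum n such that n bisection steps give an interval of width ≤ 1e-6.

24

Width after n steps is 10/2^n. Need 2^n ≥ 10/1e-6 = 10000000.
2^23 = 8388608 < 10000000 ≤ 2^24 = 16777216, so n = 24.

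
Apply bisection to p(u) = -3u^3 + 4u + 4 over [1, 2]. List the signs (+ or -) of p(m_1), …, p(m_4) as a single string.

-+++

m = 1.5, p(m) = -0.125 (−); new bracket [1, 1.5]
m = 1.25, p(m) = 3.140625 (+); new bracket [1.25, 1.5]
m = 1.375, p(m) = 1.701172 (+); new bracket [1.375, 1.5]
m = 1.4375, p(m) = 0.8386 (+); new bracket [1.4375, 1.5]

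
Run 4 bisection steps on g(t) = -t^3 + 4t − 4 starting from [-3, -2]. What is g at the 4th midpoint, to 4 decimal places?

g(-2.5) = 1.625 > 0, so the root lies in [-2.5, -2]
g(-2.25) = -1.609375 < 0, so the root lies in [-2.5, -2.25]
g(-2.375) = -0.103516 < 0, so the root lies in [-2.5, -2.375]
g(-2.4375) = 0.7322 > 0, so the root lies in [-2.4375, -2.375]

0.7322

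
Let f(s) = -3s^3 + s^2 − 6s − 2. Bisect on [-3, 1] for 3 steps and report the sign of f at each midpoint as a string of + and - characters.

+-+

s = -1 gives f = 8, positive; keep [-1, 1]
s = 0 gives f = -2, negative; keep [-1, 0]
s = -0.5 gives f = 1.625, positive; keep [-0.5, 0]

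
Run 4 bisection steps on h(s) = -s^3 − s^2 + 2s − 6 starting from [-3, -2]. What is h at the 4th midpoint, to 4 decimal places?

h(-2.5) = -1.625 < 0, so the root lies in [-3, -2.5]
h(-2.75) = 1.734375 > 0, so the root lies in [-2.75, -2.5]
h(-2.625) = -0.052734 < 0, so the root lies in [-2.75, -2.625]
h(-2.6875) = 0.8132 > 0, so the root lies in [-2.6875, -2.625]

0.8132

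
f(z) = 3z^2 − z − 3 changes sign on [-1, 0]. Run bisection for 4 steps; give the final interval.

[-0.875, -0.8125]

z = -0.5 gives f = -1.75, negative; keep [-1, -0.5]
z = -0.75 gives f = -0.5625, negative; keep [-1, -0.75]
z = -0.875 gives f = 0.171875, positive; keep [-0.875, -0.75]
z = -0.8125 gives f = -0.207, negative; keep [-0.875, -0.8125]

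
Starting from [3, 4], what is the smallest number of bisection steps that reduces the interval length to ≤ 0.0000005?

Width after n steps is 1/2^n. Need 2^n ≥ 1/0.0000005 = 2000000.
2^20 = 1048576 < 2000000 ≤ 2^21 = 2097152, so n = 21.

21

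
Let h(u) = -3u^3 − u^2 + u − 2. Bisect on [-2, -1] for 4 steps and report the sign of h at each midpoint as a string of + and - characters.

++-+

u = -1.5 gives h = 4.375, positive; keep [-1.5, -1]
u = -1.25 gives h = 1.046875, positive; keep [-1.25, -1]
u = -1.125 gives h = -0.119141, negative; keep [-1.25, -1.125]
u = -1.1875 gives h = 0.426, positive; keep [-1.1875, -1.125]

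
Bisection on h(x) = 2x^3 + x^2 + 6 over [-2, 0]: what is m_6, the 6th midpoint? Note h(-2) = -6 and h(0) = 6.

x = -1 gives h = 5, positive; keep [-2, -1]
x = -1.5 gives h = 1.5, positive; keep [-2, -1.5]
x = -1.75 gives h = -1.65625, negative; keep [-1.75, -1.5]
x = -1.625 gives h = 0.0586, positive; keep [-1.75, -1.625]
x = -1.6875 gives h = -0.7632, negative; keep [-1.6875, -1.625]
x = -1.65625 gives h = -0.3436, negative; keep [-1.65625, -1.625]

-1.65625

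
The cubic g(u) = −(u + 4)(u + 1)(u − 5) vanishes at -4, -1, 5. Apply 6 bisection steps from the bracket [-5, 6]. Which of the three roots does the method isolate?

midpoint 0.5: g = 30.375 > 0 → [0.5, 6]
midpoint 3.25: g = 53.921875 > 0 → [3.25, 6]
midpoint 4.625: g = 18.193359 > 0 → [4.625, 6]
midpoint 5.3125: g = -18.3704 < 0 → [4.625, 5.3125]
midpoint 4.96875: g = 1.6729 > 0 → [4.96875, 5.3125]
midpoint 5.140625: g = -7.8932 < 0 → [4.96875, 5.140625]

5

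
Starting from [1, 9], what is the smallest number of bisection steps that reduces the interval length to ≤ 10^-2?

10

Width after n steps is 8/2^n. Need 2^n ≥ 8/10^-2 = 800.
2^9 = 512 < 800 ≤ 2^10 = 1024, so n = 10.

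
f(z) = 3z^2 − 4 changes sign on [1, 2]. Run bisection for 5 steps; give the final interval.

[1.125, 1.15625]

f(1.5) = 2.75 > 0, so the root lies in [1, 1.5]
f(1.25) = 0.6875 > 0, so the root lies in [1, 1.25]
f(1.125) = -0.203125 < 0, so the root lies in [1.125, 1.25]
f(1.1875) = 0.2305 > 0, so the root lies in [1.125, 1.1875]
f(1.15625) = 0.0107 > 0, so the root lies in [1.125, 1.15625]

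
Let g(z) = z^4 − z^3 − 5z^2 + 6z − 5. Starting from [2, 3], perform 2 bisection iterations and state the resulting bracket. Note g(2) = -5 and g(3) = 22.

[2.25, 2.5]

midpoint 2.5: g = 2.1875 > 0 → [2, 2.5]
midpoint 2.25: g = -2.574219 < 0 → [2.25, 2.5]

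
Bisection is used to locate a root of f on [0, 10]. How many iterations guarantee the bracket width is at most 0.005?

11

Width after n steps is 10/2^n. Need 2^n ≥ 10/0.005 = 2000.
2^10 = 1024 < 2000 ≤ 2^11 = 2048, so n = 11.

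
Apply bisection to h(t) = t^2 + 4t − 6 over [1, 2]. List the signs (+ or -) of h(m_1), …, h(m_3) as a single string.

midpoint 1.5: h = 2.25 > 0 → [1, 1.5]
midpoint 1.25: h = 0.5625 > 0 → [1, 1.25]
midpoint 1.125: h = -0.234375 < 0 → [1.125, 1.25]

++-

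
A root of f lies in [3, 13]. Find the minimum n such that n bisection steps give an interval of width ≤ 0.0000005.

25

Width after n steps is 10/2^n. Need 2^n ≥ 10/0.0000005 = 20000000.
2^24 = 16777216 < 20000000 ≤ 2^25 = 33554432, so n = 25.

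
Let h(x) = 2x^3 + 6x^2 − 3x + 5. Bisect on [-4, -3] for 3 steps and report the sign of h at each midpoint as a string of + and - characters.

+--

m = -3.5, h(m) = 3.25 (+); new bracket [-4, -3.5]
m = -3.75, h(m) = -4.84375 (−); new bracket [-3.75, -3.5]
m = -3.625, h(m) = -0.550781 (−); new bracket [-3.625, -3.5]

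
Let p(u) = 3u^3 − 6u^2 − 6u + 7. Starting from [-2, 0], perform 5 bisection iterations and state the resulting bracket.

p(-1) = 4 > 0, so the root lies in [-2, -1]
p(-1.5) = -7.625 < 0, so the root lies in [-1.5, -1]
p(-1.25) = -0.734375 < 0, so the root lies in [-1.25, -1]
p(-1.125) = 1.8848 > 0, so the root lies in [-1.25, -1.125]
p(-1.1875) = 0.6404 > 0, so the root lies in [-1.25, -1.1875]

[-1.25, -1.1875]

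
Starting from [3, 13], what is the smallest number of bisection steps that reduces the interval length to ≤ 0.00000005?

28

Width after n steps is 10/2^n. Need 2^n ≥ 10/0.00000005 = 200000000.
2^27 = 134217728 < 200000000 ≤ 2^28 = 268435456, so n = 28.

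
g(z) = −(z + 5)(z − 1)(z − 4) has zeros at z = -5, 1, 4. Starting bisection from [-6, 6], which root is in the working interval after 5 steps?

g(0) = -20 < 0, so the root lies in [-6, 0]
g(-3) = -56 < 0, so the root lies in [-6, -3]
g(-4.5) = -23.375 < 0, so the root lies in [-6, -4.5]
g(-5.25) = 14.4531 > 0, so the root lies in [-5.25, -4.5]
g(-4.875) = -6.5176 < 0, so the root lies in [-5.25, -4.875]

-5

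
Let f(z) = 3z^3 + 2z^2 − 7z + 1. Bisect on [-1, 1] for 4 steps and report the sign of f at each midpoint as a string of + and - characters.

+--+

midpoint 0: f = 1 > 0 → [0, 1]
midpoint 0.5: f = -1.625 < 0 → [0, 0.5]
midpoint 0.25: f = -0.578125 < 0 → [0, 0.25]
midpoint 0.125: f = 0.1621 > 0 → [0.125, 0.25]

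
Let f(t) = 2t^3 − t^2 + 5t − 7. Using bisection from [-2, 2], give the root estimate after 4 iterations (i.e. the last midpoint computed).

1.25

midpoint 0: f = -7 < 0 → [0, 2]
midpoint 1: f = -1 < 0 → [1, 2]
midpoint 1.5: f = 5 > 0 → [1, 1.5]
midpoint 1.25: f = 1.5938 > 0 → [1, 1.25]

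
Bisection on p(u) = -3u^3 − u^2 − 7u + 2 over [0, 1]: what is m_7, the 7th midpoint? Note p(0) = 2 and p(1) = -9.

p(0.5) = -2.125 < 0, so the root lies in [0, 0.5]
p(0.25) = 0.140625 > 0, so the root lies in [0.25, 0.5]
p(0.375) = -0.923828 < 0, so the root lies in [0.25, 0.375]
p(0.3125) = -0.3767 < 0, so the root lies in [0.25, 0.3125]
p(0.28125) = -0.1146 < 0, so the root lies in [0.25, 0.28125]
p(0.265625) = 0.0138 > 0, so the root lies in [0.265625, 0.28125]
p(0.2734375) = -0.0502 < 0, so the root lies in [0.265625, 0.2734375]

0.2734375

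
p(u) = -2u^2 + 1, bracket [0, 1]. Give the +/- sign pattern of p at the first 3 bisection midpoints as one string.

p(0.5) = 0.5 > 0, so the root lies in [0.5, 1]
p(0.75) = -0.125 < 0, so the root lies in [0.5, 0.75]
p(0.625) = 0.21875 > 0, so the root lies in [0.625, 0.75]

+-+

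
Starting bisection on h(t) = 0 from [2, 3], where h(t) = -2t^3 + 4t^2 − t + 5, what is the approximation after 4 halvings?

2.3125

t = 2.5 gives h = -3.75, negative; keep [2, 2.5]
t = 2.25 gives h = 0.21875, positive; keep [2.25, 2.5]
t = 2.375 gives h = -1.605469, negative; keep [2.25, 2.375]
t = 2.3125 gives h = -0.6548, negative; keep [2.25, 2.3125]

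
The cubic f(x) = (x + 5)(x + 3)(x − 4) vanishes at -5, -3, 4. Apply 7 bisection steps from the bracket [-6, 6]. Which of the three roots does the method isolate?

m = 0, f(m) = -60 (−); new bracket [0, 6]
m = 3, f(m) = -48 (−); new bracket [3, 6]
m = 4.5, f(m) = 35.625 (+); new bracket [3, 4.5]
m = 3.75, f(m) = -14.7656 (−); new bracket [3.75, 4.5]
m = 4.125, f(m) = 8.127 (+); new bracket [3.75, 4.125]
m = 3.9375, f(m) = -3.8752 (−); new bracket [3.9375, 4.125]
m = 4.03125, f(m) = 1.9844 (+); new bracket [3.9375, 4.03125]

4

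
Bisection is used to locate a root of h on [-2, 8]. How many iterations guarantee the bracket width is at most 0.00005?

18

Width after n steps is 10/2^n. Need 2^n ≥ 10/0.00005 = 200000.
2^17 = 131072 < 200000 ≤ 2^18 = 262144, so n = 18.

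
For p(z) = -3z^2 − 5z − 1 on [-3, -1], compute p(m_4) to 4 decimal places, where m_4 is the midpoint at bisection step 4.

0.2031

midpoint -2: p = -3 < 0 → [-2, -1]
midpoint -1.5: p = -0.25 < 0 → [-1.5, -1]
midpoint -1.25: p = 0.5625 > 0 → [-1.5, -1.25]
midpoint -1.375: p = 0.2031 > 0 → [-1.5, -1.375]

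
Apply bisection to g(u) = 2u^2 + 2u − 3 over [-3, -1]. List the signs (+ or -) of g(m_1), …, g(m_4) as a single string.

g(-2) = 1 > 0, so the root lies in [-2, -1]
g(-1.5) = -1.5 < 0, so the root lies in [-2, -1.5]
g(-1.75) = -0.375 < 0, so the root lies in [-2, -1.75]
g(-1.875) = 0.2812 > 0, so the root lies in [-1.875, -1.75]

+--+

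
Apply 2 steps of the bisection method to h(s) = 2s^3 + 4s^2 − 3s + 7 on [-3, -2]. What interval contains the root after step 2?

h(-2.5) = 8.25 > 0, so the root lies in [-3, -2.5]
h(-2.75) = 3.90625 > 0, so the root lies in [-3, -2.75]

[-3, -2.75]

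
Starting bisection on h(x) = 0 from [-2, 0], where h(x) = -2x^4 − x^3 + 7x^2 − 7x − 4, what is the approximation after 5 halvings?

-0.4375

x = -1 gives h = 9, positive; keep [-1, 0]
x = -0.5 gives h = 1.25, positive; keep [-0.5, 0]
x = -0.25 gives h = -1.804688, negative; keep [-0.5, -0.25]
x = -0.375 gives h = -0.3774, negative; keep [-0.5, -0.375]
x = -0.4375 gives h = 0.4128, positive; keep [-0.4375, -0.375]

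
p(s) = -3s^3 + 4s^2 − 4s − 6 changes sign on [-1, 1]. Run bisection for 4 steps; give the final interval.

s = 0 gives p = -6, negative; keep [-1, 0]
s = -0.5 gives p = -2.625, negative; keep [-1, -0.5]
s = -0.75 gives p = 0.515625, positive; keep [-0.75, -0.5]
s = -0.625 gives p = -1.2051, negative; keep [-0.75, -0.625]

[-0.75, -0.625]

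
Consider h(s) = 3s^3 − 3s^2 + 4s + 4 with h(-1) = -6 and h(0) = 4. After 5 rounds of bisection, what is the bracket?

midpoint -0.5: h = 0.875 > 0 → [-1, -0.5]
midpoint -0.75: h = -1.953125 < 0 → [-0.75, -0.5]
midpoint -0.625: h = -0.404297 < 0 → [-0.625, -0.5]
midpoint -0.5625: h = 0.2668 > 0 → [-0.625, -0.5625]
midpoint -0.59375: h = -0.0606 < 0 → [-0.59375, -0.5625]

[-0.59375, -0.5625]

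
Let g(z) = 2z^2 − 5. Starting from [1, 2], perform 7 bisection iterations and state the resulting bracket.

g(1.5) = -0.5 < 0, so the root lies in [1.5, 2]
g(1.75) = 1.125 > 0, so the root lies in [1.5, 1.75]
g(1.625) = 0.28125 > 0, so the root lies in [1.5, 1.625]
g(1.5625) = -0.1172 < 0, so the root lies in [1.5625, 1.625]
g(1.59375) = 0.0801 > 0, so the root lies in [1.5625, 1.59375]
g(1.578125) = -0.019 < 0, so the root lies in [1.578125, 1.59375]
g(1.5859375) = 0.0304 > 0, so the root lies in [1.578125, 1.5859375]

[1.578125, 1.5859375]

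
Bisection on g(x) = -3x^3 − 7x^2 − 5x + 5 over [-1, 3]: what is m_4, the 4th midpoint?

g(1) = -10 < 0, so the root lies in [-1, 1]
g(0) = 5 > 0, so the root lies in [0, 1]
g(0.5) = 0.375 > 0, so the root lies in [0.5, 1]
g(0.75) = -3.9531 < 0, so the root lies in [0.5, 0.75]

0.75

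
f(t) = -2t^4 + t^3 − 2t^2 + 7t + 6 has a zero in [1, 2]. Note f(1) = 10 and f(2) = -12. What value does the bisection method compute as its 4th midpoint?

1.6875

f(1.5) = 5.25 > 0, so the root lies in [1.5, 2]
f(1.75) = -1.273438 < 0, so the root lies in [1.5, 1.75]
f(1.625) = 2.438965 > 0, so the root lies in [1.625, 1.75]
f(1.6875) = 0.7043 > 0, so the root lies in [1.6875, 1.75]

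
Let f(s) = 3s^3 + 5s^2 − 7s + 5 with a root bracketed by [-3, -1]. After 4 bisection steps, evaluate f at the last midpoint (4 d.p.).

midpoint -2: f = 15 > 0 → [-3, -2]
midpoint -2.5: f = 6.875 > 0 → [-3, -2.5]
midpoint -2.75: f = -0.328125 < 0 → [-2.75, -2.5]
midpoint -2.625: f = 3.5645 > 0 → [-2.75, -2.625]

3.5645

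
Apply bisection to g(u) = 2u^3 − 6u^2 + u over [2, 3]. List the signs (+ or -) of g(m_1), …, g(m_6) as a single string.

--+-++

g(2.5) = -3.75 < 0, so the root lies in [2.5, 3]
g(2.75) = -1.03125 < 0, so the root lies in [2.75, 3]
g(2.875) = 0.808594 > 0, so the root lies in [2.75, 2.875]
g(2.8125) = -0.1538 < 0, so the root lies in [2.8125, 2.875]
g(2.84375) = 0.3166 > 0, so the root lies in [2.8125, 2.84375]
g(2.828125) = 0.0787 > 0, so the root lies in [2.8125, 2.828125]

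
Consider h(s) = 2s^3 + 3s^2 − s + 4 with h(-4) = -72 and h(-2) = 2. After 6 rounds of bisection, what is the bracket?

[-2.1875, -2.15625]

h(-3) = -20 < 0, so the root lies in [-3, -2]
h(-2.5) = -6 < 0, so the root lies in [-2.5, -2]
h(-2.25) = -1.34375 < 0, so the root lies in [-2.25, -2]
h(-2.125) = 0.4805 > 0, so the root lies in [-2.25, -2.125]
h(-2.1875) = -0.3921 < 0, so the root lies in [-2.1875, -2.125]
h(-2.15625) = 0.0539 > 0, so the root lies in [-2.1875, -2.15625]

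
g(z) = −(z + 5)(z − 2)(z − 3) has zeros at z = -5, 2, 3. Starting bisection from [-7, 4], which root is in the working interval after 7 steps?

-5

midpoint -1.5: g = -55.125 < 0 → [-7, -1.5]
midpoint -4.25: g = -33.984375 < 0 → [-7, -4.25]
midpoint -5.625: g = 41.103516 > 0 → [-5.625, -4.25]
midpoint -4.9375: g = -3.4417 < 0 → [-5.625, -4.9375]
midpoint -5.28125: g = 16.9588 > 0 → [-5.28125, -4.9375]
midpoint -5.109375: g = 6.3058 > 0 → [-5.109375, -4.9375]
midpoint -5.0234375: g = 1.3208 > 0 → [-5.0234375, -4.9375]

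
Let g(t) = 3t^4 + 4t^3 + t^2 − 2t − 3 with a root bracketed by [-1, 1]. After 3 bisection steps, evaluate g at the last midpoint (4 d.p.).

-1.3008

t = 0 gives g = -3, negative; keep [0, 1]
t = 0.5 gives g = -3.0625, negative; keep [0.5, 1]
t = 0.75 gives g = -1.300781, negative; keep [0.75, 1]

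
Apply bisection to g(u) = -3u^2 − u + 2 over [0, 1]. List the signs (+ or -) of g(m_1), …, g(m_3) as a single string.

+-+

m = 0.5, g(m) = 0.75 (+); new bracket [0.5, 1]
m = 0.75, g(m) = -0.4375 (−); new bracket [0.5, 0.75]
m = 0.625, g(m) = 0.203125 (+); new bracket [0.625, 0.75]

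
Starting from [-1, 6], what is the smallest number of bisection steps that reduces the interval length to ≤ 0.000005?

Width after n steps is 7/2^n. Need 2^n ≥ 7/0.000005 = 1400000.
2^20 = 1048576 < 1400000 ≤ 2^21 = 2097152, so n = 21.

21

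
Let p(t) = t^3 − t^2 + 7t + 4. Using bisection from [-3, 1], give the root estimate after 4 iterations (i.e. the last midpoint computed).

midpoint -1: p = -5 < 0 → [-1, 1]
midpoint 0: p = 4 > 0 → [-1, 0]
midpoint -0.5: p = 0.125 > 0 → [-1, -0.5]
midpoint -0.75: p = -2.2344 < 0 → [-0.75, -0.5]

-0.75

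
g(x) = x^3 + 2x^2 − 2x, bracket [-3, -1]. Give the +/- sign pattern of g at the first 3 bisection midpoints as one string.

x = -2 gives g = 4, positive; keep [-3, -2]
x = -2.5 gives g = 1.875, positive; keep [-3, -2.5]
x = -2.75 gives g = -0.171875, negative; keep [-2.75, -2.5]

++-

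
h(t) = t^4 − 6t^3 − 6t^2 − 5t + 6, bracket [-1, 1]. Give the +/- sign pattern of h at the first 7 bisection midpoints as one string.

h(0) = 6 > 0, so the root lies in [0, 1]
h(0.5) = 1.3125 > 0, so the root lies in [0.5, 1]
h(0.75) = -3.339844 < 0, so the root lies in [0.5, 0.75]
h(0.625) = -0.781 < 0, so the root lies in [0.5, 0.625]
h(0.5625) = 0.3213 > 0, so the root lies in [0.5625, 0.625]
h(0.59375) = -0.2156 < 0, so the root lies in [0.5625, 0.59375]
h(0.578125) = 0.0564 > 0, so the root lies in [0.578125, 0.59375]

++--+-+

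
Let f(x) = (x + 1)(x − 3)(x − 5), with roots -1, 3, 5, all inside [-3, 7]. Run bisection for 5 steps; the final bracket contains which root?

midpoint 2: f = 9 > 0 → [-3, 2]
midpoint -0.5: f = 9.625 > 0 → [-3, -0.5]
midpoint -1.75: f = -24.046875 < 0 → [-1.75, -0.5]
midpoint -1.125: f = -3.1582 < 0 → [-1.125, -0.5]
midpoint -0.8125: f = 4.155 > 0 → [-1.125, -0.8125]

-1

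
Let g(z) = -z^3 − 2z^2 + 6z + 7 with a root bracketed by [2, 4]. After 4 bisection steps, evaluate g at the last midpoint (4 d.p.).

m = 3, g(m) = -20 (−); new bracket [2, 3]
m = 2.5, g(m) = -6.125 (−); new bracket [2, 2.5]
m = 2.25, g(m) = -1.015625 (−); new bracket [2, 2.25]
m = 2.125, g(m) = 1.123 (+); new bracket [2.125, 2.25]

1.1230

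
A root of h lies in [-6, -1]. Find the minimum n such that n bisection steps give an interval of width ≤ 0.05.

Width after n steps is 5/2^n. Need 2^n ≥ 5/0.05 = 100.
2^6 = 64 < 100 ≤ 2^7 = 128, so n = 7.

7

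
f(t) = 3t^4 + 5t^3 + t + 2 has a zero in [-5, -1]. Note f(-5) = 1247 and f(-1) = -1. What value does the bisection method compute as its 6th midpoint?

m = -3, f(m) = 107 (+); new bracket [-3, -1]
m = -2, f(m) = 8 (+); new bracket [-2, -1]
m = -1.5, f(m) = -1.1875 (−); new bracket [-2, -1.5]
m = -1.75, f(m) = 1.5898 (+); new bracket [-1.75, -1.5]
m = -1.625, f(m) = -0.1614 (−); new bracket [-1.75, -1.625]
m = -1.6875, f(m) = 0.6128 (+); new bracket [-1.6875, -1.625]

-1.6875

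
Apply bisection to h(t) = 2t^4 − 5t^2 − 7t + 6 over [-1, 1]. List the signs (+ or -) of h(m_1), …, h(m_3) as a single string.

++-

h(0) = 6 > 0, so the root lies in [0, 1]
h(0.5) = 1.375 > 0, so the root lies in [0.5, 1]
h(0.75) = -1.429688 < 0, so the root lies in [0.5, 0.75]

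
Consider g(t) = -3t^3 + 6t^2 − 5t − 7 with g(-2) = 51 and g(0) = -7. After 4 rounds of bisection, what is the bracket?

[-0.75, -0.625]

midpoint -1: g = 7 > 0 → [-1, 0]
midpoint -0.5: g = -2.625 < 0 → [-1, -0.5]
midpoint -0.75: g = 1.390625 > 0 → [-0.75, -0.5]
midpoint -0.625: g = -0.7988 < 0 → [-0.75, -0.625]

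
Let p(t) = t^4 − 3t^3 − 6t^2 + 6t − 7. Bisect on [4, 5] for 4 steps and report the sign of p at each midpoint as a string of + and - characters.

++-+

p(4.5) = 35.1875 > 0, so the root lies in [4, 4.5]
p(4.25) = 6.082031 > 0, so the root lies in [4, 4.25]
p(4.125) = -5.380615 < 0, so the root lies in [4.125, 4.25]
p(4.1875) = 0.1104 > 0, so the root lies in [4.125, 4.1875]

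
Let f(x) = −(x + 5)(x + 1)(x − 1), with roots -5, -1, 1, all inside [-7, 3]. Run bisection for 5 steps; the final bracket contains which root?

m = -2, f(m) = -9 (−); new bracket [-7, -2]
m = -4.5, f(m) = -9.625 (−); new bracket [-7, -4.5]
m = -5.75, f(m) = 24.046875 (+); new bracket [-5.75, -4.5]
m = -5.125, f(m) = 3.1582 (+); new bracket [-5.125, -4.5]
m = -4.8125, f(m) = -4.155 (−); new bracket [-5.125, -4.8125]

-5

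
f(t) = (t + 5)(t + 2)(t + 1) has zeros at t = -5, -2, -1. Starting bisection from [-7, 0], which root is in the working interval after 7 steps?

-5

m = -3.5, f(m) = 5.625 (+); new bracket [-7, -3.5]
m = -5.25, f(m) = -3.453125 (−); new bracket [-5.25, -3.5]
m = -4.375, f(m) = 5.009766 (+); new bracket [-5.25, -4.375]
m = -4.8125, f(m) = 2.0105 (+); new bracket [-5.25, -4.8125]
m = -5.03125, f(m) = -0.3819 (−); new bracket [-5.03125, -4.8125]
m = -4.921875, f(m) = 0.8953 (+); new bracket [-5.03125, -4.921875]
m = -4.9765625, f(m) = 0.2774 (+); new bracket [-5.03125, -4.9765625]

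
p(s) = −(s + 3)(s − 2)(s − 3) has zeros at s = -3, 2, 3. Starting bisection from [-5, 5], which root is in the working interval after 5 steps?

midpoint 0: p = -18 < 0 → [-5, 0]
midpoint -2.5: p = -12.375 < 0 → [-5, -2.5]
midpoint -3.75: p = 29.109375 > 0 → [-3.75, -2.5]
midpoint -3.125: p = 3.9238 > 0 → [-3.125, -2.5]
midpoint -2.8125: p = -5.2449 < 0 → [-3.125, -2.8125]

-3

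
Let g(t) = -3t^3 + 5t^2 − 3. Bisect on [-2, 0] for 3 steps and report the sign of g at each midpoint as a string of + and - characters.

+-+

g(-1) = 5 > 0, so the root lies in [-1, 0]
g(-0.5) = -1.375 < 0, so the root lies in [-1, -0.5]
g(-0.75) = 1.078125 > 0, so the root lies in [-0.75, -0.5]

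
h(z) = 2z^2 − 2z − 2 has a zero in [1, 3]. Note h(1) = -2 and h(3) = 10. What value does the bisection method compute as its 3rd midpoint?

1.75

h(2) = 2 > 0, so the root lies in [1, 2]
h(1.5) = -0.5 < 0, so the root lies in [1.5, 2]
h(1.75) = 0.625 > 0, so the root lies in [1.5, 1.75]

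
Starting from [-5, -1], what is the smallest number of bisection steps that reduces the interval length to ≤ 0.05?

7

Width after n steps is 4/2^n. Need 2^n ≥ 4/0.05 = 80.
2^6 = 64 < 80 ≤ 2^7 = 128, so n = 7.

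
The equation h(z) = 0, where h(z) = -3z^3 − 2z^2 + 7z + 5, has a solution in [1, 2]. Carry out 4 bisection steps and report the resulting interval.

m = 1.5, h(m) = 0.875 (+); new bracket [1.5, 2]
m = 1.75, h(m) = -4.953125 (−); new bracket [1.5, 1.75]
m = 1.625, h(m) = -1.779297 (−); new bracket [1.5, 1.625]
m = 1.5625, h(m) = -0.3894 (−); new bracket [1.5, 1.5625]

[1.5, 1.5625]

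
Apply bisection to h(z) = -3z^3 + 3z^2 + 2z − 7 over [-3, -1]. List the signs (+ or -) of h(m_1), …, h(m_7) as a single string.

+++--++

z = -2 gives h = 25, positive; keep [-2, -1]
z = -1.5 gives h = 6.875, positive; keep [-1.5, -1]
z = -1.25 gives h = 1.046875, positive; keep [-1.25, -1]
z = -1.125 gives h = -1.1816, negative; keep [-1.25, -1.125]
z = -1.1875 gives h = -0.1208, negative; keep [-1.25, -1.1875]
z = -1.21875 gives h = 0.4494, positive; keep [-1.21875, -1.1875]
z = -1.203125 gives h = 0.1609, positive; keep [-1.203125, -1.1875]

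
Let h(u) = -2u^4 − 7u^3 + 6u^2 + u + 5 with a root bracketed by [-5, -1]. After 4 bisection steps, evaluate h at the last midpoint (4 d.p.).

midpoint -3: h = 83 > 0 → [-5, -3]
midpoint -4: h = 33 > 0 → [-5, -4]
midpoint -4.5: h = -60.25 < 0 → [-4.5, -4]
midpoint -4.25: h = -6.0234 < 0 → [-4.25, -4]

-6.0234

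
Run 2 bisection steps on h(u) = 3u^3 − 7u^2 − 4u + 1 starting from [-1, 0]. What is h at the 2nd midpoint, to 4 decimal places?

m = -0.5, h(m) = 0.875 (+); new bracket [-1, -0.5]
m = -0.75, h(m) = -1.203125 (−); new bracket [-0.75, -0.5]

-1.2031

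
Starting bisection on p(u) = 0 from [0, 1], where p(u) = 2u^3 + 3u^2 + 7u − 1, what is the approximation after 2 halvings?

0.25

midpoint 0.5: p = 3.5 > 0 → [0, 0.5]
midpoint 0.25: p = 0.96875 > 0 → [0, 0.25]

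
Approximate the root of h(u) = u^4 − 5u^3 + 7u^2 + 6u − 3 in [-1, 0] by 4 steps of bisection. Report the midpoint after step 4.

-0.8125

u = -0.5 gives h = -3.5625, negative; keep [-1, -0.5]
u = -0.75 gives h = -1.136719, negative; keep [-1, -0.75]
u = -0.875 gives h = 1.045166, positive; keep [-0.875, -0.75]
u = -0.8125 gives h = -0.1362, negative; keep [-0.875, -0.8125]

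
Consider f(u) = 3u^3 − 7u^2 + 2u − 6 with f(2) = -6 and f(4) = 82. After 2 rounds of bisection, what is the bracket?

[2, 2.5]

m = 3, f(m) = 18 (+); new bracket [2, 3]
m = 2.5, f(m) = 2.125 (+); new bracket [2, 2.5]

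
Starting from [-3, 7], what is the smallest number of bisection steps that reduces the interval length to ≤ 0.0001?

17

Width after n steps is 10/2^n. Need 2^n ≥ 10/0.0001 = 100000.
2^16 = 65536 < 100000 ≤ 2^17 = 131072, so n = 17.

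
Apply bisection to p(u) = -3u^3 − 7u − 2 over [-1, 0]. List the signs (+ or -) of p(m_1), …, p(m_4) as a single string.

p(-0.5) = 1.875 > 0, so the root lies in [-0.5, 0]
p(-0.25) = -0.203125 < 0, so the root lies in [-0.5, -0.25]
p(-0.375) = 0.783203 > 0, so the root lies in [-0.375, -0.25]
p(-0.3125) = 0.2791 > 0, so the root lies in [-0.3125, -0.25]

+-++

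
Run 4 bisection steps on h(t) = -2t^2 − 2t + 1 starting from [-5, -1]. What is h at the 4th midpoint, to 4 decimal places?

t = -3 gives h = -11, negative; keep [-3, -1]
t = -2 gives h = -3, negative; keep [-2, -1]
t = -1.5 gives h = -0.5, negative; keep [-1.5, -1]
t = -1.25 gives h = 0.375, positive; keep [-1.5, -1.25]

0.3750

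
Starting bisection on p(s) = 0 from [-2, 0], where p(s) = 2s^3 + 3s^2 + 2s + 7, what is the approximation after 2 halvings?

m = -1, p(m) = 6 (+); new bracket [-2, -1]
m = -1.5, p(m) = 4 (+); new bracket [-2, -1.5]

-1.5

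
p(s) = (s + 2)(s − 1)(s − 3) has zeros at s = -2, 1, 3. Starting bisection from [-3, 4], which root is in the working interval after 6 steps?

-2

m = 0.5, p(m) = 3.125 (+); new bracket [-3, 0.5]
m = -1.25, p(m) = 7.171875 (+); new bracket [-3, -1.25]
m = -2.125, p(m) = -2.001953 (−); new bracket [-2.125, -1.25]
m = -1.6875, p(m) = 3.9368 (+); new bracket [-2.125, -1.6875]
m = -1.90625, p(m) = 1.3368 (+); new bracket [-2.125, -1.90625]
m = -2.015625, p(m) = -0.2363 (−); new bracket [-2.015625, -1.90625]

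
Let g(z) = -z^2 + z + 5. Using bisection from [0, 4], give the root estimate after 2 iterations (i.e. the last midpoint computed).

z = 2 gives g = 3, positive; keep [2, 4]
z = 3 gives g = -1, negative; keep [2, 3]

3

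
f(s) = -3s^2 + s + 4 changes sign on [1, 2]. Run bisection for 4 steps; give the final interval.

[1.3125, 1.375]

s = 1.5 gives f = -1.25, negative; keep [1, 1.5]
s = 1.25 gives f = 0.5625, positive; keep [1.25, 1.5]
s = 1.375 gives f = -0.296875, negative; keep [1.25, 1.375]
s = 1.3125 gives f = 0.1445, positive; keep [1.3125, 1.375]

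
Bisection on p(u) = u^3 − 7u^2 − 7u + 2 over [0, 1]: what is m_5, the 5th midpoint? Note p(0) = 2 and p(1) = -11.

u = 0.5 gives p = -3.125, negative; keep [0, 0.5]
u = 0.25 gives p = -0.171875, negative; keep [0, 0.25]
u = 0.125 gives p = 1.017578, positive; keep [0.125, 0.25]
u = 0.1875 gives p = 0.448, positive; keep [0.1875, 0.25]
u = 0.21875 gives p = 0.1443, positive; keep [0.21875, 0.25]

0.21875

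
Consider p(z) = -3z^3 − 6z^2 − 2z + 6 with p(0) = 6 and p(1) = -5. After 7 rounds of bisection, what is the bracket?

m = 0.5, p(m) = 3.125 (+); new bracket [0.5, 1]
m = 0.75, p(m) = -0.140625 (−); new bracket [0.5, 0.75]
m = 0.625, p(m) = 1.673828 (+); new bracket [0.625, 0.75]
m = 0.6875, p(m) = 0.8142 (+); new bracket [0.6875, 0.75]
m = 0.71875, p(m) = 0.349 (+); new bracket [0.71875, 0.75]
m = 0.734375, p(m) = 0.1073 (+); new bracket [0.734375, 0.75]
m = 0.7421875, p(m) = -0.0159 (−); new bracket [0.734375, 0.7421875]

[0.734375, 0.7421875]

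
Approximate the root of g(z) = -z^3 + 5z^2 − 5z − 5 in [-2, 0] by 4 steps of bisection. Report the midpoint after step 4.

m = -1, g(m) = 6 (+); new bracket [-1, 0]
m = -0.5, g(m) = -1.125 (−); new bracket [-1, -0.5]
m = -0.75, g(m) = 1.984375 (+); new bracket [-0.75, -0.5]
m = -0.625, g(m) = 0.3223 (+); new bracket [-0.625, -0.5]

-0.625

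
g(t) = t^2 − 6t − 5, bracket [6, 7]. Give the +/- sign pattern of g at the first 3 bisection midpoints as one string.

-+-

m = 6.5, g(m) = -1.75 (−); new bracket [6.5, 7]
m = 6.75, g(m) = 0.0625 (+); new bracket [6.5, 6.75]
m = 6.625, g(m) = -0.859375 (−); new bracket [6.625, 6.75]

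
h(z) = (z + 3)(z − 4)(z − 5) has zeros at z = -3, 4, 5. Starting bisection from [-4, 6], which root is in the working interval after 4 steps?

h(1) = 48 > 0, so the root lies in [-4, 1]
h(-1.5) = 53.625 > 0, so the root lies in [-4, -1.5]
h(-2.75) = 13.078125 > 0, so the root lies in [-4, -2.75]
h(-3.375) = -23.1621 < 0, so the root lies in [-3.375, -2.75]

-3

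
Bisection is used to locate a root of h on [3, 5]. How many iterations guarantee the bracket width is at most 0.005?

Width after n steps is 2/2^n. Need 2^n ≥ 2/0.005 = 400.
2^8 = 256 < 400 ≤ 2^9 = 512, so n = 9.

9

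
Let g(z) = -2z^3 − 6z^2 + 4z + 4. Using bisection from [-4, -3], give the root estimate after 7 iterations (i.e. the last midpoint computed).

-3.4140625

midpoint -3.5: g = 2.25 > 0 → [-3.5, -3]
midpoint -3.25: g = -3.71875 < 0 → [-3.5, -3.25]
midpoint -3.375: g = -0.957031 < 0 → [-3.5, -3.375]
midpoint -3.4375: g = 0.5894 > 0 → [-3.4375, -3.375]
midpoint -3.40625: g = -0.1979 < 0 → [-3.4375, -3.40625]
midpoint -3.421875: g = 0.1922 > 0 → [-3.421875, -3.40625]
midpoint -3.4140625: g = -0.0038 < 0 → [-3.421875, -3.4140625]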